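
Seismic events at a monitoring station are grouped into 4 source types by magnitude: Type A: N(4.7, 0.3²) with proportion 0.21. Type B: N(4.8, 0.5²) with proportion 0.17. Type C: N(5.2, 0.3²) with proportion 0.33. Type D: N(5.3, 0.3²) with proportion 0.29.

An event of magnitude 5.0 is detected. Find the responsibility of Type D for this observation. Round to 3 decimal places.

P(component k | x) = P(Z=k)·f_k(x) / marginal(x), where marginal(x) = Σ_j P(Z=j)·f_j(x).
Evaluate each component's likelihood at the observed value:
  L_A = (1/(0.3·√(2π)))·exp(−(5.0−4.7)²/(2·0.3²)) = 1.329808·exp(-0.50000) = 0.806569
  L_B = (1/(0.5·√(2π)))·exp(−(5.0−4.8)²/(2·0.5²)) = 0.797885·exp(-0.08000) = 0.73654
  L_C = (1/(0.3·√(2π)))·exp(−(5.0−5.2)²/(2·0.3²)) = 1.329808·exp(-0.22222) = 1.06483
  L_D = (1/(0.3·√(2π)))·exp(−(5.0−5.3)²/(2·0.3²)) = 1.329808·exp(-0.50000) = 0.806569
Unnormalised posteriors:
  P(Z=A)·L_A = 0.21 × 0.806569 = 0.16938
  P(Z=B)·L_B = 0.17 × 0.73654 = 0.125212
  P(Z=C)·L_C = 0.33 × 1.06483 = 0.351393
  P(Z=D)·L_D = 0.29 × 0.806569 = 0.233905
Marginal: 0.16938 + 0.125212 + 0.351393 + 0.233905 = 0.879889
P(Type D | x) = 0.233905 / 0.879889 ≈ 0.266

0.266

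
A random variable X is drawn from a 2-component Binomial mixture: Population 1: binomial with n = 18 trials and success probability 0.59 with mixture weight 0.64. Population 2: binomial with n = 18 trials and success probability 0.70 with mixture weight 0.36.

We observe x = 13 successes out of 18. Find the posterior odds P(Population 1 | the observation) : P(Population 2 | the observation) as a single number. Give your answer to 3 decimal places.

Only the two components matter; the odds are (π_i f_i(x)) / (π_j f_j(x)).
Binomial probabilities:
  L_1 = 0.104202
  L_2 = 0.201725
0.0666891 / 0.0726211 ≈ 0.918

0.918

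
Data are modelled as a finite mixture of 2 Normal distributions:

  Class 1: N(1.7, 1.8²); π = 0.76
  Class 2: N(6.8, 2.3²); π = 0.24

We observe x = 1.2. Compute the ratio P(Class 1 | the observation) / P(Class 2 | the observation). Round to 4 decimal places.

Since P(k|x) ∝ P(Z=k) f_k(x), the posterior odds are P(Z=i) f_i(x) / (P(Z=j) f_j(x)).
Evaluate each component's likelihood at the observed value:
  p_1 = (1/(1.8·√(2π)))·exp(−(1.2−1.7)²/(2·1.8²)) = 0.221635·exp(-0.03858) = 0.213247
  p_2 = (1/(2.3·√(2π)))·exp(−(1.2−6.8)²/(2·2.3²)) = 0.173453·exp(-2.96408) = 0.00895153
Odds = (0.76/0.24) × (0.213247/0.00895153) = 3.16667 × 23.8224 ≈ 75.4375

75.4375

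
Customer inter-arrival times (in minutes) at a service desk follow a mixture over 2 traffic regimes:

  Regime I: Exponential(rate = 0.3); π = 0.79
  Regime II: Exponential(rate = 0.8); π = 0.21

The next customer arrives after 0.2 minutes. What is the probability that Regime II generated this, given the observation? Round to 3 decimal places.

Apply Bayes' rule: the posterior for each component is proportional to its prior times its likelihood at x.
Exponential densities:
  f_I = 0.3·e^(−0.3·0.2) = 0.3·e^(−0.0600) = 0.282529
  f_II = 0.8·e^(−0.8·0.2) = 0.8·e^(−0.1600) = 0.681715
Prior × likelihood for each component:
  π_I·f_I = 0.79 × 0.282529 = 0.223198
  π_II·f_II = 0.21 × 0.681715 = 0.14316
Denominator: 0.223198 + 0.14316 = 0.366358
P(Regime II | the observation) ≈ 0.391

0.391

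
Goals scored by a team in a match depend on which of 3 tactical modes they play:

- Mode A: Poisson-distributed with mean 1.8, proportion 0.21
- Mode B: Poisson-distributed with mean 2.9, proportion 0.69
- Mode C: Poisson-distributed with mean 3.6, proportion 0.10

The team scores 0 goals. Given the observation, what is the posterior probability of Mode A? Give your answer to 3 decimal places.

The responsibility of component k is w_k f_k(x) divided by Σ_j w_j f_j(x).
Evaluate each component's likelihood at the observed value:
  L_A = 0.165299
  L_B = 0.0550232
  L_C = 0.0273237
Weight by the priors:
  w_A·L_A = 0.21 × 0.165299 = 0.0347128
  w_B·L_B = 0.69 × 0.0550232 = 0.037966
  w_C·L_C = 0.10 × 0.0273237 = 0.00273237
Sum: 0.0347128 + 0.037966 + 0.00273237 = 0.0754112
P(Mode A | the observation) ≈ 0.460

0.460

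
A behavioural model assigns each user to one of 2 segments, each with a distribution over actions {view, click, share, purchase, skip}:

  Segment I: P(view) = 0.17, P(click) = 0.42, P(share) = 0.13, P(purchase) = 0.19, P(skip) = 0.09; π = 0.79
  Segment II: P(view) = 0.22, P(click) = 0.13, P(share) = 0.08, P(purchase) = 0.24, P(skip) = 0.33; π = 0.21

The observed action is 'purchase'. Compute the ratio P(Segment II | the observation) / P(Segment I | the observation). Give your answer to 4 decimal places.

Posterior odds = (π_i f_i(x)) / (π_j f_j(x)); the normalising sum cancels.
Component likelihoods at x = 'purchase':
  p_I = 0.19
  p_II = 0.24
Odds = (0.21/0.79) × (0.24/0.19) = 0.265823 × 1.26316 ≈ 0.3358

0.3358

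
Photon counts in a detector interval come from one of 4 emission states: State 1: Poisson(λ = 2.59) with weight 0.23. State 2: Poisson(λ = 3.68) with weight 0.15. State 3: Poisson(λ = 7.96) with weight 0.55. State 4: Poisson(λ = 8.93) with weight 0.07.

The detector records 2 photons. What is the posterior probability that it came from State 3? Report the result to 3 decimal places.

0.068

By Bayes' theorem, P(k | x) = w_k f_k(x) / Σ_j w_j f_j(x).
Evaluate each component's likelihood at the observed value:
  p_1 = e^(−2.59)·2.59^2/2! = 0.251621
  p_2 = e^(−3.68)·3.68^2/2! = 0.17079
  p_3 = e^(−7.96)·7.96^2/2! = 0.0110615
  p_4 = e^(−8.93)·8.93^2/2! = 0.00527744
Unnormalised posteriors:
  w_1·p_1 = 0.23 × 0.251621 = 0.0578728
  w_2·p_2 = 0.15 × 0.17079 = 0.0256185
  w_3·p_3 = 0.55 × 0.0110615 = 0.0060838
  w_4·p_4 = 0.07 × 0.00527744 = 0.000369421
Sum: 0.0578728 + 0.0256185 + 0.0060838 + 0.000369421 = 0.0899445
P(State 3 | data) = 0.0060838 / 0.0899445 ≈ 0.068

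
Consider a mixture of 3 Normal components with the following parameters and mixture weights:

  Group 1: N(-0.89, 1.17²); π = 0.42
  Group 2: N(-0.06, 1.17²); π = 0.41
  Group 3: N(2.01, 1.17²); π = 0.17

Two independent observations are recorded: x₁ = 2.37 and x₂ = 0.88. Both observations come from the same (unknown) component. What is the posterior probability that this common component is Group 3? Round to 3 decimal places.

0.733

By Bayes' theorem, P(k | x) = π_k f_k(x) / Σ_j π_j f_j(x).
Since both observations come from the same component, the likelihood for component k is f_k(x₁)·f_k(x₂).
  L_1 = [(1/(1.17·√(2π)))·exp(−(2.37−-0.89)²/(2·1.17²)) = 0.340976·exp(-3.88180) = 0.00702876] × [0.108581] = 0.000763192
  L_2 = [(1/(1.17·√(2π)))·exp(−(2.37−-0.06)²/(2·1.17²)) = 0.340976·exp(-2.15680) = 0.039449] × [0.246922] = 0.00974082
  L_3 = [(1/(1.17·√(2π)))·exp(−(2.37−2.01)²/(2·1.17²)) = 0.340976·exp(-0.04734) = 0.325211] × [0.21388] = 0.0695563
Weight by the priors:
  π_1·L_1 = 0.42 × 0.000763192 = 0.000320541
  π_2·L_2 = 0.41 × 0.00974082 = 0.00399374
  π_3·L_3 = 0.17 × 0.0695563 = 0.0118246
Normaliser: 0.000320541 + 0.00399374 + 0.0118246 = 0.0161389
P(Group 3 | x₁,x₂) = 0.0118246 / 0.0161389 ≈ 0.733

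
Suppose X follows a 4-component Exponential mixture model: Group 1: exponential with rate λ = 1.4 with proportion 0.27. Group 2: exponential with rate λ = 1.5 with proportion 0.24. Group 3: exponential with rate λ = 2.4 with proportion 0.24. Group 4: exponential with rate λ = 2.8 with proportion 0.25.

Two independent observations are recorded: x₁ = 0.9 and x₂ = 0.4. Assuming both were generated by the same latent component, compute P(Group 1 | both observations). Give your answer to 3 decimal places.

0.312

Posterior ∝ prior × likelihood, so P(k | x) ∝ w_k f_k(x); normalise over all components.
Since both observations come from the same component, the likelihood for component k is f_k(x₁)·f_k(x₂).
  f_1 = [0.397116] × [0.799693] = 0.31757
  f_2 = [0.38886] × [0.823217] = 0.320117
  f_3 = [0.27678] × [0.918943] = 0.254345
  f_4 = [0.225287] × [0.913583] = 0.205818
Unnormalised posteriors:
  w_1·f_1 = 0.27 × 0.31757 = 0.085744
  w_2·f_2 = 0.24 × 0.320117 = 0.076828
  w_3·f_3 = 0.24 × 0.254345 = 0.0610429
  w_4·f_4 = 0.25 × 0.205818 = 0.0514546
Sum: 0.085744 + 0.076828 + 0.0610429 + 0.0514546 = 0.275069
So the posterior for Group 1 is 0.085744 / 0.275069 ≈ 0.312.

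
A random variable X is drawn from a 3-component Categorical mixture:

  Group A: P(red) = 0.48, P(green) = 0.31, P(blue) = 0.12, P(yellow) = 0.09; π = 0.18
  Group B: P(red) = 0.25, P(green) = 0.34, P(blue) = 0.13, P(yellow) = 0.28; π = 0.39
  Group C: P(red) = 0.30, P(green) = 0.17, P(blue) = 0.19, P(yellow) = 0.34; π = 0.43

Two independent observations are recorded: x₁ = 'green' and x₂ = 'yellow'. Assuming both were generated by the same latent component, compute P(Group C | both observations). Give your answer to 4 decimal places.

P(component k | x) = P(Z=k)·f_k(x) / marginal(x), where marginal(x) = Σ_j P(Z=j)·f_j(x).
Since both observations come from the same component, the likelihood for component k is f_k(x₁)·f_k(x₂).
  f_A = [P(green | comp) = 0.31] × [0.09] = 0.0279
  f_B = [P(green | comp) = 0.34] × [0.28] = 0.0952
  f_C = [P(green | comp) = 0.17] × [0.34] = 0.0578
Weight by the priors:
  P(Z=A)·f_A = 0.18 × 0.0279 = 0.005022
  P(Z=B)·f_B = 0.39 × 0.0952 = 0.037128
  P(Z=C)·f_C = 0.43 × 0.0578 = 0.024854
Marginal: 0.005022 + 0.037128 + 0.024854 = 0.067004
P(Group C | x) ≈ 0.3709

0.3709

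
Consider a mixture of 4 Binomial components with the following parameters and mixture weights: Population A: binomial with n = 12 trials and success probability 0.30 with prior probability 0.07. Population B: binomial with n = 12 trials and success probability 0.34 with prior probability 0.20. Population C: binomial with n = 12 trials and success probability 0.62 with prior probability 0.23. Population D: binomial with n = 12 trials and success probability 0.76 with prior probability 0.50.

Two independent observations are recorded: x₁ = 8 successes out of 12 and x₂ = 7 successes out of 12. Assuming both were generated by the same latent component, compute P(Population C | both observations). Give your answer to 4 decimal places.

P(component k | x) = w_k·f_k(x) / marginal(x), where marginal(x) = Σ_j w_j·f_j(x).
Since both observations come from the same component, the likelihood for component k is f_k(x₁)·f_k(x₂).
  L_A = [C(12,8)·0.30^8·0.70^4 = 495·6.561e-05·0.2401 = 0.00779772] × [0.0291115] = 0.000227003
  L_B = [C(12,8)·0.34^8·0.66^4 = 495·0.000178579·0.189747 = 0.0167731] × [0.0520951] = 0.000873795
  L_C = [C(12,8)·0.62^8·0.38^4 = 495·0.021834·0.0208514 = 0.225358] × [0.220996] = 0.0498033
  L_D = [C(12,8)·0.76^8·0.24^4 = 495·0.111303·0.00331776 = 0.182793] × [0.0923584] = 0.0168824
Multiply by the mixture weights:
  w_A·L_A = 0.07 × 0.000227003 = 1.58902e-05
  w_B·L_B = 0.20 × 0.000873795 = 0.000174759
  w_C·L_C = 0.23 × 0.0498033 = 0.0114548
  w_D·L_D = 0.50 × 0.0168824 = 0.00844122
Marginal: 1.58902e-05 + 0.000174759 + 0.0114548 + 0.00844122 = 0.0200866
So the posterior for Population C is 0.0114548 / 0.0200866 ≈ 0.5703.

0.5703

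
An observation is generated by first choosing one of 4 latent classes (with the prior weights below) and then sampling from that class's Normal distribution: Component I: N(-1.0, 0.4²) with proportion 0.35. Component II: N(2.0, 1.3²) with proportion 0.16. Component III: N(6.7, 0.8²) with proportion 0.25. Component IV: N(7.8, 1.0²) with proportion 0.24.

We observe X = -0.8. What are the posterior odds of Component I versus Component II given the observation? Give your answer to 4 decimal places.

63.8120

Since P(k|x) ∝ P(Z=k) f_k(x), the posterior odds are P(Z=i) f_i(x) / (P(Z=j) f_j(x)).
Component likelihoods at x = -0.8:
  f_I = 0.880163
  f_II = 0.0301723
  f_III = 4.09839e-20
  f_IV = 3.47296e-17
Odds = (0.35/0.16) × (0.880163/0.0301723) = 2.1875 × 29.1712 ≈ 63.8120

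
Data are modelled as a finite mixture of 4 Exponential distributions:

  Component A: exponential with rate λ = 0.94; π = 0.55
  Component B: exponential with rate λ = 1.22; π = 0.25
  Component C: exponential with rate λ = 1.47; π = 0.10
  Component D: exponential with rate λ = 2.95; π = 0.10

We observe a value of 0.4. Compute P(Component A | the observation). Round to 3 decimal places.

P(component k | x) = P(Z=k)·f_k(x) / marginal(x), where marginal(x) = Σ_j P(Z=j)·f_j(x).
Exponential densities:
  L_A = 0.94·e^(−0.94·0.4) = 0.94·e^(−0.3760) = 0.645406
  L_B = 1.22·e^(−1.22·0.4) = 1.22·e^(−0.4880) = 0.748901
  L_C = 1.47·e^(−1.47·0.4) = 1.47·e^(−0.5880) = 0.816492
  L_D = 2.95·e^(−2.95·0.4) = 2.95·e^(−1.1800) = 0.906472
Multiply by the mixture weights:
  P(Z=A)·L_A = 0.55 × 0.645406 = 0.354973
  P(Z=B)·L_B = 0.25 × 0.748901 = 0.187225
  P(Z=C)·L_C = 0.10 × 0.816492 = 0.0816492
  P(Z=D)·L_D = 0.10 × 0.906472 = 0.0906472
Normaliser: 0.354973 + 0.187225 + 0.0816492 + 0.0906472 = 0.714495
Responsibility of Component A: 0.354973 / 0.714495 ≈ 0.497

0.497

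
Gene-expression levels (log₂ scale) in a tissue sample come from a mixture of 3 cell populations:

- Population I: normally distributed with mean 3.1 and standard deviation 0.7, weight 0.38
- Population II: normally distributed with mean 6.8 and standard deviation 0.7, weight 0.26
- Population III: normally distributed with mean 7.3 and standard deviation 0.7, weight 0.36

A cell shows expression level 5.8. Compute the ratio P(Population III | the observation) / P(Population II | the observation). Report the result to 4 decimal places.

0.3867

Since P(k|x) ∝ π_k f_k(x), the posterior odds are π_i f_i(x) / (π_j f_j(x)).
Normal densities:
  f_I = (1/(0.7·√(2π)))·exp(−(5.8−3.1)²/(2·0.7²)) = 0.569918·exp(-7.43878) = 0.000335114
  f_II = (1/(0.7·√(2π)))·exp(−(5.8−6.8)²/(2·0.7²)) = 0.569918·exp(-1.02041) = 0.205426
  f_III = (1/(0.7·√(2π)))·exp(−(5.8−7.3)²/(2·0.7²)) = 0.569918·exp(-2.29592) = 0.057373
Odds = (0.36/0.26) × (0.057373/0.205426) = 1.38462 × 0.279288 ≈ 0.3867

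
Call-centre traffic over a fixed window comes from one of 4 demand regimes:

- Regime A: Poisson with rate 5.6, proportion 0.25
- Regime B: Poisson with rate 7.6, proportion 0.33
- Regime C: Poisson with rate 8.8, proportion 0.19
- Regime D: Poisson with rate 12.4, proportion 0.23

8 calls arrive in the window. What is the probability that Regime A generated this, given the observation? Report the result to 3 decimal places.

By Bayes' theorem, P(k | x) = P(Z=k) f_k(x) / Σ_j P(Z=j) f_j(x).
Evaluate each component's likelihood at the observed value:
  p_A = 0.0887022
  p_B = 0.13815
  p_C = 0.134446
  p_D = 0.0570954
Weight by the priors:
  P(Z=A)·p_A = 0.25 × 0.0887022 = 0.0221756
  P(Z=B)·p_B = 0.33 × 0.13815 = 0.0455894
  P(Z=C)·p_C = 0.19 × 0.134446 = 0.0255448
  P(Z=D)·p_D = 0.23 × 0.0570954 = 0.0131319
Marginal: 0.0221756 + 0.0455894 + 0.0255448 + 0.0131319 = 0.106442
Responsibility of Regime A: 0.0221756 / 0.106442 ≈ 0.208

0.208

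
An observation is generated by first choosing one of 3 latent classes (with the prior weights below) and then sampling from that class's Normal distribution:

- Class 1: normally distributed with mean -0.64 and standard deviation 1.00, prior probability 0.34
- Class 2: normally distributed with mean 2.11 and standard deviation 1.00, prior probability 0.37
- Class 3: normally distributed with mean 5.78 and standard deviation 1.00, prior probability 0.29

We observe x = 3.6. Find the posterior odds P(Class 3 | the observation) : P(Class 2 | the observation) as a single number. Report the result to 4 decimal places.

0.2210

The posterior odds equal the prior odds times the likelihood ratio: (P(Z=i)/P(Z=j))·(f_i(x)/f_j(x)).
Evaluate each component's likelihood at the observed value:
  L_1 = 4.97879e-05
  L_2 = 0.131468
  L_3 = 0.0370629
Posterior odds = (P(Z=3)·L_3) / (P(Z=2)·L_2) = (0.29·0.0370629) / (0.37·0.131468) = 0.0107482 / 0.0486433 ≈ 0.2210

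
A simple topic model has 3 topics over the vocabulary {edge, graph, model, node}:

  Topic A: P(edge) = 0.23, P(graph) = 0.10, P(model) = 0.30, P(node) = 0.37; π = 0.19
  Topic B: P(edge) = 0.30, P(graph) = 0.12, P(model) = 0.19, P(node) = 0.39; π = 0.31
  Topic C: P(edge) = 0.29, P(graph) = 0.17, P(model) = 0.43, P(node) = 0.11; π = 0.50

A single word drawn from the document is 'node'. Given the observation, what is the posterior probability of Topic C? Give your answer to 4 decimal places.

0.2234

Posterior ∝ prior × likelihood, so P(k | x) ∝ P(Z=k) f_k(x); normalise over all components.
Component likelihoods at x = 'node':
  f_A = P(node | comp) = 0.37
  f_B = P(node | comp) = 0.39
  f_C = P(node | comp) = 0.11
Unnormalised posteriors:
  P(Z=A)·f_A = 0.19 × 0.37 = 0.0703
  P(Z=B)·f_B = 0.31 × 0.39 = 0.1209
  P(Z=C)·f_C = 0.50 × 0.11 = 0.055
Normaliser: 0.0703 + 0.1209 + 0.055 = 0.2462
P(Topic C | x) = 0.055 / 0.2462 ≈ 0.2234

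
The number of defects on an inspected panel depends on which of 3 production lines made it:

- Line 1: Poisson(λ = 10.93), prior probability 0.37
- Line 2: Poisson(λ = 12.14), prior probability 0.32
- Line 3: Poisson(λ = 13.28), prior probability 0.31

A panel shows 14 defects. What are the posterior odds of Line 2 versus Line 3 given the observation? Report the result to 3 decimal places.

0.919

Posterior odds = (w_i f_i(x)) / (w_j f_j(x)); the normalising sum cancels.
Evaluate each component's likelihood at the observed value:
  p_1 = 0.0713568
  p_2 = 0.0925376
  p_3 = 0.103976
Odds = (0.32/0.31) × (0.0925376/0.103976) = 1.03226 × 0.889988 ≈ 0.919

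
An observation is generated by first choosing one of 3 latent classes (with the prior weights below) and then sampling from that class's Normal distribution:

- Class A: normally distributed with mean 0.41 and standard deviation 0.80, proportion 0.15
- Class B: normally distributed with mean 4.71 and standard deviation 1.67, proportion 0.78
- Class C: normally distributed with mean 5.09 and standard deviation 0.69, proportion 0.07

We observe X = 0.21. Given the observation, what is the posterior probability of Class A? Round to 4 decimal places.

0.9362

Apply Bayes' rule: the posterior for each component is proportional to its prior times its likelihood at x.
Evaluate each component's likelihood at the observed value:
  L_A = 0.483335
  L_B = 0.00633145
  L_C = 7.95081e-12
Multiply by the mixture weights:
  P(Z=A)·L_A = 0.15 × 0.483335 = 0.0725003
  P(Z=B)·L_B = 0.78 × 0.00633145 = 0.00493853
  P(Z=C)·L_C = 0.07 × 7.95081e-12 = 5.56557e-13
Denominator: 0.0725003 + 0.00493853 + 5.56557e-13 = 0.0774388
P(Class A | x) = 0.0725003 / 0.0774388 ≈ 0.9362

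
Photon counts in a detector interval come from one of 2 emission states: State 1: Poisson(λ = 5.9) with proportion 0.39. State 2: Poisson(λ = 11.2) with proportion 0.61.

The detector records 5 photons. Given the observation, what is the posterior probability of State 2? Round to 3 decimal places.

0.161

Apply Bayes' rule: the posterior for each component is proportional to its prior times its likelihood at x.
Poisson probabilities:
  L_1 = 0.163208
  L_2 = 0.0200822
Prior × likelihood for each component:
  P(Z=1)·L_1 = 0.39 × 0.163208 = 0.0636511
  P(Z=2)·L_2 = 0.61 × 0.0200822 = 0.0122501
Denominator: 0.0636511 + 0.0122501 = 0.0759012
P(State 2 | x) ≈ 0.161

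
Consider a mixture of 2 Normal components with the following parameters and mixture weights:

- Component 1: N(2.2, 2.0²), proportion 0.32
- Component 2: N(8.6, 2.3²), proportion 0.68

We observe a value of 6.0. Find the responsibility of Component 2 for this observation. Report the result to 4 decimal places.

By Bayes' theorem, P(k | x) = w_k f_k(x) / Σ_j w_j f_j(x).
Normal densities:
  p_1 = (1/(2.0·√(2π)))·exp(−(6.0−2.2)²/(2·2.0²)) = 0.199471·exp(-1.80500) = 0.0328079
  p_2 = (1/(2.3·√(2π)))·exp(−(6.0−8.6)²/(2·2.3²)) = 0.173453·exp(-0.63894) = 0.0915574
Prior × likelihood for each component:
  w_1·p_1 = 0.32 × 0.0328079 = 0.0104985
  w_2·p_2 = 0.68 × 0.0915574 = 0.062259
Sum: 0.0104985 + 0.062259 = 0.0727576
Responsibility of Component 2: 0.062259 / 0.0727576 ≈ 0.8557

0.8557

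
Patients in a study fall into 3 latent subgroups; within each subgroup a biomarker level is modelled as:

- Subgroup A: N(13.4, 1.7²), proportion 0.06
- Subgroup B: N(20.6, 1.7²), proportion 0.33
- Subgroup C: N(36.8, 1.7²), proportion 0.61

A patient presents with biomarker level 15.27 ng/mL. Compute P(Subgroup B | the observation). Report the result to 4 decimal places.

0.0688

Apply Bayes' rule: the posterior for each component is proportional to its prior times its likelihood at x.
Component likelihoods at x = 15.27 ng/mL:
  f_A = 0.128148
  f_B = 0.00172143
  f_C = 3.47679e-36
Multiply by the mixture weights:
  P(Z=A)·f_A = 0.06 × 0.128148 = 0.0076889
  P(Z=B)·f_B = 0.33 × 0.00172143 = 0.000568071
  P(Z=C)·f_C = 0.61 × 3.47679e-36 = 2.12084e-36
Evidence: 0.0076889 + 0.000568071 + 2.12084e-36 = 0.00825697
Responsibility of Subgroup B: 0.000568071 / 0.00825697 ≈ 0.0688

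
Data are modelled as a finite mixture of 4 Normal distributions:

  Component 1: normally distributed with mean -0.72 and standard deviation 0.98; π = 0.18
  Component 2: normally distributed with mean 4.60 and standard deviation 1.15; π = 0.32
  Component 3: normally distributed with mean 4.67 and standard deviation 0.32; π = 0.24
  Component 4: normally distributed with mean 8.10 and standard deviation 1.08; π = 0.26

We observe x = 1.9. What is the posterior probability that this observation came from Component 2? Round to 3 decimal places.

0.774

P(component k | x) = π_k·f_k(x) / marginal(x), where marginal(x) = Σ_j π_j·f_j(x).
Evaluate each component's likelihood at the observed value:
  p_1 = 0.0114192
  p_2 = 0.0220411
  p_3 = 6.67995e-17
  p_4 = 2.57727e-08
Unnormalised posteriors:
  π_1·p_1 = 0.18 × 0.0114192 = 0.00205546
  π_2·p_2 = 0.32 × 0.0220411 = 0.00705317
  π_3·p_3 = 0.24 × 6.67995e-17 = 1.60319e-17
  π_4·p_4 = 0.26 × 2.57727e-08 = 6.70089e-09
Marginal: 0.00205546 + 0.00705317 + 1.60319e-17 + 6.70089e-09 = 0.00910864
Responsibility of Component 2: 0.00705317 / 0.00910864 ≈ 0.774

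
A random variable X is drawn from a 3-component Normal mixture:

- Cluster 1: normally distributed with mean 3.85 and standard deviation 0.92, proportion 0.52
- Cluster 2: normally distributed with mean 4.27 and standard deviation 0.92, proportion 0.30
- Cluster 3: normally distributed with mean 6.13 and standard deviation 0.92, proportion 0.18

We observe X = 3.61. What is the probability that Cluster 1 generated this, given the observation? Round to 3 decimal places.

The responsibility of component k is π_k f_k(x) divided by Σ_j π_j f_j(x).
Component likelihoods at x = 3.61:
  L_1 = 0.419126
  L_2 = 0.335249
  L_3 = 0.0101836
Prior × likelihood for each component:
  π_1·L_1 = 0.52 × 0.419126 = 0.217946
  π_2·L_2 = 0.30 × 0.335249 = 0.100575
  π_3·L_3 = 0.18 × 0.0101836 = 0.00183305
Normaliser: 0.217946 + 0.100575 + 0.00183305 = 0.320353
So the posterior for Cluster 1 is 0.217946 / 0.320353 ≈ 0.680.

0.680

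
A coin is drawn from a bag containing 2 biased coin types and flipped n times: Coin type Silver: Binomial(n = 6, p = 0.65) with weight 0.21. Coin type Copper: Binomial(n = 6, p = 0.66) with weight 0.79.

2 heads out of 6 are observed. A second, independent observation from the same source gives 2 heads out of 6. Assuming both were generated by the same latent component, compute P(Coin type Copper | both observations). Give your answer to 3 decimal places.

Posterior ∝ prior × likelihood, so P(k | x) ∝ π_k f_k(x); normalise over all components.
Since both observations come from the same component, the likelihood for component k is f_k(x₁)·f_k(x₂).
  f_Silver = [0.0951021] × [0.0951021] = 0.00904441
  f_Copper = [0.0873162] × [0.0873162] = 0.00762412
Unnormalised posteriors:
  π_Silver·f_Silver = 0.21 × 0.00904441 = 0.00189933
  π_Copper·f_Copper = 0.79 × 0.00762412 = 0.00602305
Normaliser: 0.00189933 + 0.00602305 = 0.00792238
So the posterior for Coin type Copper is 0.00602305 / 0.00792238 ≈ 0.760.

0.760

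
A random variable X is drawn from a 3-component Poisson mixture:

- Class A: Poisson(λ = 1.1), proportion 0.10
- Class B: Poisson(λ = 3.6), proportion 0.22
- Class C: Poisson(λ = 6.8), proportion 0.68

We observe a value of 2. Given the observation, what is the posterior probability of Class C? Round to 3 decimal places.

By Bayes' theorem, P(k | x) = π_k f_k(x) / Σ_j π_j f_j(x).
Evaluate each component's likelihood at the observed value:
  L_A = 0.201387
  L_B = 0.177058
  L_C = 0.0257505
Unnormalised posteriors:
  π_A·L_A = 0.10 × 0.201387 = 0.0201387
  π_B·L_B = 0.22 × 0.177058 = 0.0389527
  π_C·L_C = 0.68 × 0.0257505 = 0.0175103
Normaliser: 0.0201387 + 0.0389527 + 0.0175103 = 0.0766017
P(Class C | the observation) = 0.0175103 / 0.0766017 ≈ 0.229

0.229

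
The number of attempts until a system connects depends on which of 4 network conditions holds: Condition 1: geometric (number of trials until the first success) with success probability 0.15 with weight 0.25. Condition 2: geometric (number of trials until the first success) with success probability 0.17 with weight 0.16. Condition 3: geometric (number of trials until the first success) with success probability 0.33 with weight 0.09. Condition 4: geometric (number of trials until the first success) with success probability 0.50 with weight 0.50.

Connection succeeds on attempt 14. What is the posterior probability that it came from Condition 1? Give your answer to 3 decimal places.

0.635

The responsibility of component k is P(Z=k) f_k(x) divided by Σ_j P(Z=j) f_j(x).
Geometric probabilities:
  p_1 = 0.15·(1−0.15)^13 = 0.15·0.120905 = 0.0181358
  p_2 = 0.17·(1−0.17)^13 = 0.17·0.0887187 = 0.0150822
  p_3 = 0.33·(1−0.33)^13 = 0.33·0.00548242 = 0.0018092
  p_4 = 0.50·(1−0.50)^13 = 0.50·0.00012207 = 6.10352e-05
Unnormalised posteriors:
  P(Z=1)·p_1 = 0.25 × 0.0181358 = 0.00453396
  P(Z=2)·p_2 = 0.16 × 0.0150822 = 0.00241315
  P(Z=3)·p_3 = 0.09 × 0.0018092 = 0.000162828
  P(Z=4)·p_4 = 0.50 × 6.10352e-05 = 3.05176e-05
Evidence: 0.00453396 + 0.00241315 + 0.000162828 + 3.05176e-05 = 0.00714045
P(Condition 1 | data) ≈ 0.635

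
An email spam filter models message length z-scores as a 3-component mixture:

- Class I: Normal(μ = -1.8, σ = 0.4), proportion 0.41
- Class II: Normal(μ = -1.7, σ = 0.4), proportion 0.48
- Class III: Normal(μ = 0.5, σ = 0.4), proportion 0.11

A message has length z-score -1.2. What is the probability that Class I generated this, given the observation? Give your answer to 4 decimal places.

The responsibility of component k is π_k f_k(x) divided by Σ_j π_j f_j(x).
Normal densities:
  L_I = (1/(0.4·√(2π)))·exp(−(-1.2−-1.8)²/(2·0.4²)) = 0.997356·exp(-1.12500) = 0.323794
  L_II = (1/(0.4·√(2π)))·exp(−(-1.2−-1.7)²/(2·0.4²)) = 0.997356·exp(-0.78125) = 0.456623
  L_III = (1/(0.4·√(2π)))·exp(−(-1.2−0.5)²/(2·0.4²)) = 0.997356·exp(-9.03125) = 0.000119297
Unnormalised posteriors:
  π_I·L_I = 0.41 × 0.323794 = 0.132756
  π_II·L_II = 0.48 × 0.456623 = 0.219179
  π_III·L_III = 0.11 × 0.000119297 = 1.31226e-05
Sum: 0.132756 + 0.219179 + 1.31226e-05 = 0.351948
So the posterior for Class I is 0.132756 / 0.351948 ≈ 0.3772.

0.3772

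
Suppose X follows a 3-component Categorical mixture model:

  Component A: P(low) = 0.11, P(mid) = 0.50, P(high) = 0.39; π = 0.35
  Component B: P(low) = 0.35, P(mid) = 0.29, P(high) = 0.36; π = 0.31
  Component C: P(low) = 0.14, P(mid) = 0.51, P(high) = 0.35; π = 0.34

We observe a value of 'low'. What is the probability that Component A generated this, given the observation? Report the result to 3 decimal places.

Apply Bayes' rule: the posterior for each component is proportional to its prior times its likelihood at x.
Component likelihoods at x = 'low':
  p_A = 0.11
  p_B = 0.35
  p_C = 0.14
Unnormalised posteriors:
  P(Z=A)·p_A = 0.35 × 0.11 = 0.0385
  P(Z=B)·p_B = 0.31 × 0.35 = 0.1085
  P(Z=C)·p_C = 0.34 × 0.14 = 0.0476
Denominator: 0.0385 + 0.1085 + 0.0476 = 0.1946
Responsibility of Component A: 0.0385 / 0.1946 ≈ 0.198

0.198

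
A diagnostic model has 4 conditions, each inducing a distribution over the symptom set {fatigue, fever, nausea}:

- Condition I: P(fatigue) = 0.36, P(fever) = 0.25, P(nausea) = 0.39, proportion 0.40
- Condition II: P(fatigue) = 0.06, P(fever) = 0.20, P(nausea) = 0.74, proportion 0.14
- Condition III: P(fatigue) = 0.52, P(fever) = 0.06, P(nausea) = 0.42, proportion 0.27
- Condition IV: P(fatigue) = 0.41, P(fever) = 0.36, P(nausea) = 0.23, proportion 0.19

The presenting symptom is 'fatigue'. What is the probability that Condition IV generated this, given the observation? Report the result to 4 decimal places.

By Bayes' theorem, P(k | x) = w_k f_k(x) / Σ_j w_j f_j(x).
Component likelihoods at x = 'fatigue':
  L_I = 0.36
  L_II = 0.06
  L_III = 0.52
  L_IV = 0.41
Weight by the priors:
  w_I·L_I = 0.40 × 0.36 = 0.144
  w_II·L_II = 0.14 × 0.06 = 0.0084
  w_III·L_III = 0.27 × 0.52 = 0.1404
  w_IV·L_IV = 0.19 × 0.41 = 0.0779
Normaliser: 0.144 + 0.0084 + 0.1404 + 0.0779 = 0.3707
P(Condition IV | the observation) ≈ 0.2101

0.2101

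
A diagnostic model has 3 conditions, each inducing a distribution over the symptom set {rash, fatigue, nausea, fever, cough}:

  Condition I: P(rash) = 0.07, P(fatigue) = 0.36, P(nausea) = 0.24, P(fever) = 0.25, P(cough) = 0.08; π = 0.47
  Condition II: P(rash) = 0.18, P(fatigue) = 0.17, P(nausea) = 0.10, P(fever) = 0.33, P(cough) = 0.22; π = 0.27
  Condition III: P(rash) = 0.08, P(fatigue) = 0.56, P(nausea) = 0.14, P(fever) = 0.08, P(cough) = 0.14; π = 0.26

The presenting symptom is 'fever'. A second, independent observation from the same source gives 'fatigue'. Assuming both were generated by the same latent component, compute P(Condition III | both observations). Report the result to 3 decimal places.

0.169

The responsibility of component k is π_k f_k(x) divided by Σ_j π_j f_j(x).
Since both observations come from the same component, the likelihood for component k is f_k(x₁)·f_k(x₂).
  p_I = [P(fever | comp) = 0.25] × [0.36] = 0.09
  p_II = [P(fever | comp) = 0.33] × [0.17] = 0.0561
  p_III = [P(fever | comp) = 0.08] × [0.56] = 0.0448
Weight by the priors:
  π_I·p_I = 0.47 × 0.09 = 0.0423
  π_II·p_II = 0.27 × 0.0561 = 0.015147
  π_III·p_III = 0.26 × 0.0448 = 0.011648
Marginal: 0.0423 + 0.015147 + 0.011648 = 0.069095
Responsibility of Condition III: 0.011648 / 0.069095 ≈ 0.169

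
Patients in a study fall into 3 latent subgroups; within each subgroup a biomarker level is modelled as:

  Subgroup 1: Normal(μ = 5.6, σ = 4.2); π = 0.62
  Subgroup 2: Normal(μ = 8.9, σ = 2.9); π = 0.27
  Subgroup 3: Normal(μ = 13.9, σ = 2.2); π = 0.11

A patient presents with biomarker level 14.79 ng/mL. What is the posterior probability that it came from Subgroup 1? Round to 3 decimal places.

0.189

Posterior ∝ prior × likelihood, so P(k | x) ∝ P(Z=k) f_k(x); normalise over all components.
Component likelihoods at x = 14.79 ng/mL:
  L_1 = 0.00866985
  L_2 = 0.0174887
  L_3 = 0.16709
Multiply by the mixture weights:
  P(Z=1)·L_1 = 0.62 × 0.00866985 = 0.00537531
  P(Z=2)·L_2 = 0.27 × 0.0174887 = 0.00472195
  P(Z=3)·L_3 = 0.11 × 0.16709 = 0.0183799
Evidence: 0.00537531 + 0.00472195 + 0.0183799 = 0.0284771
P(Subgroup 1 | data) = 0.00537531 / 0.0284771 ≈ 0.189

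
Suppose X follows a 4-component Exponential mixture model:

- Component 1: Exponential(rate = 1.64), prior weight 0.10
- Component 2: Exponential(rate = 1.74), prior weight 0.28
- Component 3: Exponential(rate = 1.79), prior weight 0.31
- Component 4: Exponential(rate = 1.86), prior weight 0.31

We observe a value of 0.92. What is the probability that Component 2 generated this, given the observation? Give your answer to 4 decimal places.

0.2844

P(component k | x) = P(Z=k)·f_k(x) / marginal(x), where marginal(x) = Σ_j P(Z=j)·f_j(x).
Evaluate each component's likelihood at the observed value:
  p_1 = 1.64·e^(−1.64·0.92) = 1.64·e^(−1.5088) = 0.362727
  p_2 = 1.74·e^(−1.74·0.92) = 1.74·e^(−1.6008) = 0.351019
  p_3 = 1.79·e^(−1.79·0.92) = 1.79·e^(−1.6468) = 0.344871
  p_4 = 1.86·e^(−1.86·0.92) = 1.86·e^(−1.7112) = 0.336007
Unnormalised posteriors:
  P(Z=1)·p_1 = 0.10 × 0.362727 = 0.0362727
  P(Z=2)·p_2 = 0.28 × 0.351019 = 0.0982853
  P(Z=3)·p_3 = 0.31 × 0.344871 = 0.10691
  P(Z=4)·p_4 = 0.31 × 0.336007 = 0.104162
Evidence: 0.0362727 + 0.0982853 + 0.10691 + 0.104162 = 0.34563
So the posterior for Component 2 is 0.0982853 / 0.34563 ≈ 0.2844.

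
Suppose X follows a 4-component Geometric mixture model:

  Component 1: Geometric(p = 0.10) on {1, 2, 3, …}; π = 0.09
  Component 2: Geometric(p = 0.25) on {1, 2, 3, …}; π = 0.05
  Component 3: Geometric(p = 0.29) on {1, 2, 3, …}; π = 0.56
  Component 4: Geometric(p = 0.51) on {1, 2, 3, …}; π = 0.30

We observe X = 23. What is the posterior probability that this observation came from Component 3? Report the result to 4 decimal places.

By Bayes' theorem, P(k | x) = π_k f_k(x) / Σ_j π_j f_j(x).
Evaluate each component's likelihood at the observed value:
  f_1 = 0.00984771
  f_2 = 0.000445952
  f_3 = 0.000154911
  f_4 = 7.79622e-08
Unnormalised posteriors:
  π_1·f_1 = 0.09 × 0.00984771 = 0.000886294
  π_2·f_2 = 0.05 × 0.000445952 = 2.22976e-05
  π_3·f_3 = 0.56 × 0.000154911 = 8.675e-05
  π_4·f_4 = 0.30 × 7.79622e-08 = 2.33887e-08
Denominator: 0.000886294 + 2.22976e-05 + 8.675e-05 + 2.33887e-08 = 0.000995365
Responsibility of Component 3: 8.675e-05 / 0.000995365 ≈ 0.0872

0.0872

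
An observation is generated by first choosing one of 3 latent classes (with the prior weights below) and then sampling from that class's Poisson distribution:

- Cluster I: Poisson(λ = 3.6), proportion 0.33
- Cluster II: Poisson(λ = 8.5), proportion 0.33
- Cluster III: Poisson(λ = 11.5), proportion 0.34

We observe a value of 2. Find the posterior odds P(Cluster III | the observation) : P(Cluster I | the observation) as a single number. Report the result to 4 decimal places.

0.0039

Posterior odds = (π_i f_i(x)) / (π_j f_j(x)); the normalising sum cancels.
Evaluate each component's likelihood at the observed value:
  L_I = 0.177058
  L_II = 0.00735029
  L_III = 0.000669852
Posterior odds = (π_III·L_III) / (π_I·L_I) = (0.34·0.000669852) / (0.33·0.177058) = 0.00022775 / 0.058429 ≈ 0.0039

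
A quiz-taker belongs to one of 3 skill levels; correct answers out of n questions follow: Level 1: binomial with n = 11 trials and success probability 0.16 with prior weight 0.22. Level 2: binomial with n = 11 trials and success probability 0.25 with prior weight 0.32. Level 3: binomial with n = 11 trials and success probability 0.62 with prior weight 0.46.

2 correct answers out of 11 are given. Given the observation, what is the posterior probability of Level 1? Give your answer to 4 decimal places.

P(component k | x) = π_k·f_k(x) / marginal(x), where marginal(x) = Σ_j π_j·f_j(x).
Binomial probabilities:
  f_1 = C(11,2)·0.16^2·0.84^9 = 55·0.0256·0.208216 = 0.293168
  f_2 = C(11,2)·0.25^2·0.75^9 = 55·0.0625·0.0750847 = 0.258104
  f_3 = C(11,2)·0.62^2·0.38^9 = 55·0.3844·0.000165216 = 0.003493
Weight by the priors:
  π_1·f_1 = 0.22 × 0.293168 = 0.0644969
  π_2·f_2 = 0.32 × 0.258104 = 0.0825932
  π_3·f_3 = 0.46 × 0.003493 = 0.00160678
Denominator: 0.0644969 + 0.0825932 + 0.00160678 = 0.148697
So the posterior for Level 1 is 0.0644969 / 0.148697 ≈ 0.4337.

0.4337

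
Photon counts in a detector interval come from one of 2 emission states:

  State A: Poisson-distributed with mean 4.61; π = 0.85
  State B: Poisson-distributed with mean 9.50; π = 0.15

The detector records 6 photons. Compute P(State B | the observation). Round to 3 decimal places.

0.092

Posterior ∝ prior × likelihood, so P(k | x) ∝ w_k f_k(x); normalise over all components.
Evaluate each component's likelihood at the observed value:
  f_A = e^(−4.61)·4.61^6/6! = 0.132671
  f_B = e^(−9.50)·9.50^6/6! = 0.0764208
Unnormalised posteriors:
  w_A·f_A = 0.85 × 0.132671 = 0.11277
  w_B·f_B = 0.15 × 0.0764208 = 0.0114631
Evidence: 0.11277 + 0.0114631 = 0.124233
Responsibility of State B: 0.0114631 / 0.124233 ≈ 0.092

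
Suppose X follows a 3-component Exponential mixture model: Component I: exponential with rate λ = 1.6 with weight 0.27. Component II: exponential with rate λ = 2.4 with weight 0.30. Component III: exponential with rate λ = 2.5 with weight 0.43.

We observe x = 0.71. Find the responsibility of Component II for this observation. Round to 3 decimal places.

P(component k | x) = w_k·f_k(x) / marginal(x), where marginal(x) = Σ_j w_j·f_j(x).
Evaluate each component's likelihood at the observed value:
  L_I = 0.513761
  L_II = 0.43669
  L_III = 0.423709
Weight by the priors:
  w_I·L_I = 0.27 × 0.513761 = 0.138716
  w_II·L_II = 0.30 × 0.43669 = 0.131007
  w_III·L_III = 0.43 × 0.423709 = 0.182195
Sum: 0.138716 + 0.131007 + 0.182195 = 0.451917
P(Component II | x) = 0.131007 / 0.451917 ≈ 0.290

0.290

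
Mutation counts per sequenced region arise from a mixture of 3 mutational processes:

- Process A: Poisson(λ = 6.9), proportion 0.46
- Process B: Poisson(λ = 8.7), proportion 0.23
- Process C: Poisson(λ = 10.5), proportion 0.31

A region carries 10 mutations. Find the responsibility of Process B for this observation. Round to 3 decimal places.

Posterior ∝ prior × likelihood, so P(k | x) ∝ π_k f_k(x); normalise over all components.
Component likelihoods at x = 10 mutations:
  p_A = e^(−6.9)·6.9^10/10! = 0.0679354
  p_B = e^(−8.7)·8.7^10/10! = 0.114043
  p_C = e^(−10.5)·10.5^10/10! = 0.123606
Prior × likelihood for each component:
  π_A·p_A = 0.46 × 0.0679354 = 0.0312503
  π_B·p_B = 0.23 × 0.114043 = 0.0262298
  π_C·p_C = 0.31 × 0.123606 = 0.0383177
Denominator: 0.0312503 + 0.0262298 + 0.0383177 = 0.0957978
Responsibility of Process B: 0.0262298 / 0.0957978 ≈ 0.274

0.274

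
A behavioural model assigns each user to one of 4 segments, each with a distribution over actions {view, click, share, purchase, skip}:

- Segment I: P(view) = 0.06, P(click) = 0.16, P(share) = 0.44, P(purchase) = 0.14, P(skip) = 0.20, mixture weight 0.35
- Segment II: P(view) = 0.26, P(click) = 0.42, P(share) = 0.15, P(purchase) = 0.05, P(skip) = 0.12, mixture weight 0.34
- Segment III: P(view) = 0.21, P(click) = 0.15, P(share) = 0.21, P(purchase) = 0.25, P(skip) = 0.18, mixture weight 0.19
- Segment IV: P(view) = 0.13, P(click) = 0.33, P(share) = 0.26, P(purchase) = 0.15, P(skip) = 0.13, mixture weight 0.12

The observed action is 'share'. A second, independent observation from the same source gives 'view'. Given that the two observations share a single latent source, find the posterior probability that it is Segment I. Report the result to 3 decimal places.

0.264

Posterior ∝ prior × likelihood, so P(k | x) ∝ π_k f_k(x); normalise over all components.
Since both observations come from the same component, the likelihood for component k is f_k(x₁)·f_k(x₂).
  L_I = [0.44] × [0.06] = 0.0264
  L_II = [0.15] × [0.26] = 0.039
  L_III = [0.21] × [0.21] = 0.0441
  L_IV = [0.26] × [0.13] = 0.0338
Weight by the priors:
  π_I·L_I = 0.35 × 0.0264 = 0.00924
  π_II·L_II = 0.34 × 0.039 = 0.01326
  π_III·L_III = 0.19 × 0.0441 = 0.008379
  π_IV·L_IV = 0.12 × 0.0338 = 0.004056
Marginal: 0.00924 + 0.01326 + 0.008379 + 0.004056 = 0.034935
P(Segment I | x) = 0.00924 / 0.034935 ≈ 0.264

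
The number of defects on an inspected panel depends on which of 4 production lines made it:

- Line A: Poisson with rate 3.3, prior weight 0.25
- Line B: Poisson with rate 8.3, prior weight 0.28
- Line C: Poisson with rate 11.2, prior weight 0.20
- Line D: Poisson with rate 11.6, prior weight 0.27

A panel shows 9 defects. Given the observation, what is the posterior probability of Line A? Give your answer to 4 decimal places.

By Bayes' theorem, P(k | x) = π_k f_k(x) / Σ_j π_j f_j(x).
Poisson probabilities:
  f_A = e^(−3.3)·3.3^9/9! = 0.00471727
  f_B = e^(−8.3)·8.3^9/9! = 0.128025
  f_C = e^(−11.2)·11.2^9/9! = 0.104496
  f_D = e^(−11.6)·11.6^9/9! = 0.0960601
Weight by the priors:
  π_A·f_A = 0.25 × 0.00471727 = 0.00117932
  π_B·f_B = 0.28 × 0.128025 = 0.0358471
  π_C·f_C = 0.20 × 0.104496 = 0.0208993
  π_D·f_D = 0.27 × 0.0960601 = 0.0259362
Sum: 0.00117932 + 0.0358471 + 0.0208993 + 0.0259362 = 0.0838619
P(Line A | 9 defects) = 0.00117932 / 0.0838619 ≈ 0.0141

0.0141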